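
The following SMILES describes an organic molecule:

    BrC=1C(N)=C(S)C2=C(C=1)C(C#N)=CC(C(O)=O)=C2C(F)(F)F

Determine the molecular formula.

Walk through each heavy atom and fill implicit hydrogens from standard valence (C 4, N 3, O 2, S 2, halogen 1):
  atom 1: Br (halogen, monovalent) → 0 H
  atom 2: C, bond orders sum to 4 (valence 4) → 0 H
  atom 3: C, bond orders sum to 4 (valence 4) → 0 H
  atom 4: N, bond orders sum to 1 (valence 3) → 2 H
  atom 5: C, bond orders sum to 4 (valence 4) → 0 H
  atom 6: S, bond orders sum to 1 (valence 2) → 1 H
  atom 7: C, bond orders sum to 4 (valence 4) → 0 H
  atom 8: C, bond orders sum to 4 (valence 4) → 0 H
  atom 9: C, bond orders sum to 3 (valence 4) → 1 H
  atom 10: C, bond orders sum to 4 (valence 4) → 0 H
  atom 11: C, bond orders sum to 4 (valence 4) → 0 H
  atom 12: N, bond orders sum to 3 (valence 3) → 0 H
  atom 13: C, bond orders sum to 3 (valence 4) → 1 H
  atom 14: C, bond orders sum to 4 (valence 4) → 0 H
  atom 15: C, bond orders sum to 4 (valence 4) → 0 H
  atom 16: O, bond orders sum to 1 (valence 2) → 1 H
  atom 17: O, bond orders sum to 2 (valence 2) → 0 H
  atom 18: C, bond orders sum to 4 (valence 4) → 0 H
  atom 19: C, bond orders sum to 4 (valence 4) → 0 H
  atom 20: F (halogen, monovalent) → 0 H
  atom 21: F (halogen, monovalent) → 0 H
  atom 22: F (halogen, monovalent) → 0 H
Totals → C:13, H:6, Br:1, F:3, N:2, O:2, S:1.
In Hill order: C13H6BrF3N2O2S.

C13H6BrF3N2O2S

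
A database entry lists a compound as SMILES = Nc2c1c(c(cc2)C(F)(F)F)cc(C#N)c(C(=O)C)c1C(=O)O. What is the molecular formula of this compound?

Walk through each heavy atom and fill implicit hydrogens from standard valence (C 4, N 3, O 2, S 2, halogen 1); for lowercase aromatic atoms, an aromatic c carries 1 H when it has two neighbours and 0 H with three, and aromatic n carries 0 H:
  atom 1: N, bond orders sum to 1 (valence 3) → 2 H
  atom 2: aromatic c, 3 neighbours → 0 H
  atom 3: aromatic c, 3 neighbours → 0 H
  atom 4: aromatic c, 3 neighbours → 0 H
  atom 5: aromatic c, 3 neighbours → 0 H
  atom 6: aromatic c, 2 neighbours → 1 H
  atom 7: aromatic c, 2 neighbours → 1 H
  atom 8: C, bond orders sum to 4 (valence 4) → 0 H
  atom 9: F (halogen, monovalent) → 0 H
  atom 10: F (halogen, monovalent) → 0 H
  atom 11: F (halogen, monovalent) → 0 H
  atom 12: aromatic c, 2 neighbours → 1 H
  atom 13: aromatic c, 3 neighbours → 0 H
  atom 14: C, bond orders sum to 4 (valence 4) → 0 H
  atom 15: N, bond orders sum to 3 (valence 3) → 0 H
  atom 16: aromatic c, 3 neighbours → 0 H
  atom 17: C, bond orders sum to 4 (valence 4) → 0 H
  atom 18: O, bond orders sum to 2 (valence 2) → 0 H
  atom 19: C, bond orders sum to 1 (valence 4) → 3 H
  atom 20: aromatic c, 3 neighbours → 0 H
  atom 21: C, bond orders sum to 4 (valence 4) → 0 H
  atom 22: O, bond orders sum to 2 (valence 2) → 0 H
  atom 23: O, bond orders sum to 1 (valence 2) → 1 H
Totals → C:15, H:9, F:3, N:2, O:3.
In Hill order: C15H9F3N2O3.

C15H9F3N2O3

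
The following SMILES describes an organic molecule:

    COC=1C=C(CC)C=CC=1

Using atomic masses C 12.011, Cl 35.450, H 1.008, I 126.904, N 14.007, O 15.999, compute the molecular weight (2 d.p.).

First, the molecular formula is C9H12O (counting implicit H from valence).
  C: 9 × 12.011 = 108.099
  H: 12 × 1.008 = 12.096
  O: 1 × 15.999 = 15.999
Sum: 9×12.011 + 12×1.008 + 1×15.999 = 136.194 → 136.19 g/mol.

136.19 g/mol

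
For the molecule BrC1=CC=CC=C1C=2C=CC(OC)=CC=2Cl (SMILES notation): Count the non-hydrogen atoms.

Every atom symbol written in the SMILES (organic subset) is one heavy atom; implicit H are not written.
Heavy atoms by element → Br:1, C:13, Cl:1, O:1.
Total: 16.

16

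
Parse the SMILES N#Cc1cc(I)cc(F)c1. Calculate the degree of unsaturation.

Molecular formula: C7H3FIN.
DoU = (2C + 2 + N − H − X) / 2, where X is the halogen count and O/S are ignored.
    = (2·7 + 2 + 1 − 3 − 2) / 2 = 12 / 2 = 6.

6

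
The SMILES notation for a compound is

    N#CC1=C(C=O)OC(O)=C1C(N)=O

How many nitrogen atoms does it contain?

2

Scan the SMILES for N atoms (remember two-letter symbols like Cl and Br are single atoms).
Nitrogen count: 2.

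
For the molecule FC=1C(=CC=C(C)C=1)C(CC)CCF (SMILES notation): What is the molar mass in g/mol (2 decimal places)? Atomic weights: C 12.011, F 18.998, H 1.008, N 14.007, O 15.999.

First, the molecular formula is C12H16F2 (counting implicit H from valence).
  C: 12 × 12.011 = 144.132
  F: 2 × 18.998 = 37.996
  H: 16 × 1.008 = 16.128
Sum: 12×12.011 + 2×18.998 + 16×1.008 = 198.256 → 198.26 g/mol.

198.26 g/mol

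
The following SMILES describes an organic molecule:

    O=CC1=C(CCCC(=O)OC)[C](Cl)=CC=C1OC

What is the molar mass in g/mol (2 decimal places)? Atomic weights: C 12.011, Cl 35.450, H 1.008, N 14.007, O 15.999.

First, the molecular formula is C13H15ClO4 (counting implicit H from valence).
  C: 13 × 12.011 = 156.143
  Cl: 1 × 35.450 = 35.450
  H: 15 × 1.008 = 15.120
  O: 4 × 15.999 = 63.996
Sum: 13×12.011 + 1×35.450 + 15×1.008 + 4×15.999 = 270.709 → 270.71 g/mol.

270.71 g/mol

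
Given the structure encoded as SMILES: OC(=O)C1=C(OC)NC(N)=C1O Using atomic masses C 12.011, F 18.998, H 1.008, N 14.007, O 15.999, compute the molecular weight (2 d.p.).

172.14 g/mol

First, the molecular formula is C6H8N2O4 (counting implicit H from valence).
  C: 6 × 12.011 = 72.066
  H: 8 × 1.008 = 8.064
  N: 2 × 14.007 = 28.014
  O: 4 × 15.999 = 63.996
Sum: 6×12.011 + 8×1.008 + 2×14.007 + 4×15.999 = 172.140 → 172.14 g/mol.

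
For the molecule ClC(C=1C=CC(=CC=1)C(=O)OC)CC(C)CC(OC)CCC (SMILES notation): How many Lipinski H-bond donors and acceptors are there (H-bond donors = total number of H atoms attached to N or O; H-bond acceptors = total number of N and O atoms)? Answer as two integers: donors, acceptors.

0, 3

Donors: find every N or O and count the H atoms it carries.
  atom 10 (O): bond orders sum to 2 → 0 H
  atom 11 (O): bond orders sum to 2 → 0 H
  atom 18 (O): bond orders sum to 2 → 0 H
Lipinski HBD = 0.
Acceptors: N atoms = 0, O atoms = 3 → HBA = 3.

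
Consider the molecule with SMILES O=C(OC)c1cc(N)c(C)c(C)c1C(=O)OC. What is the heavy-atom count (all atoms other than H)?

17

Every atom symbol written in the SMILES (organic subset) is one heavy atom; implicit H are not written.
Heavy atoms by element → C:12, N:1, O:4.
Total: 17.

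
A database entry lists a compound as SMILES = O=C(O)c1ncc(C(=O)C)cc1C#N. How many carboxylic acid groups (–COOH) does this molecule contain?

The carboxylic acid motif appears at heavy-atom position 2 in the SMILES.
Other groups present: 1 ketone, 1 nitrile.
Carboxylic acid count: 1.

1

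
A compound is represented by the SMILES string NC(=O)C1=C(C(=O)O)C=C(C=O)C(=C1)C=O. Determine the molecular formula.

Walk through each heavy atom and fill implicit hydrogens from standard valence (C 4, N 3, O 2, S 2, halogen 1):
  atom 1: N, bond orders sum to 1 (valence 3) → 2 H
  atom 2: C, bond orders sum to 4 (valence 4) → 0 H
  atom 3: O, bond orders sum to 2 (valence 2) → 0 H
  atom 4: C, bond orders sum to 4 (valence 4) → 0 H
  atom 5: C, bond orders sum to 4 (valence 4) → 0 H
  atom 6: C, bond orders sum to 4 (valence 4) → 0 H
  atom 7: O, bond orders sum to 2 (valence 2) → 0 H
  atom 8: O, bond orders sum to 1 (valence 2) → 1 H
  atom 9: C, bond orders sum to 3 (valence 4) → 1 H
  atom 10: C, bond orders sum to 4 (valence 4) → 0 H
  atom 11: C, bond orders sum to 3 (valence 4) → 1 H
  atom 12: O, bond orders sum to 2 (valence 2) → 0 H
  atom 13: C, bond orders sum to 4 (valence 4) → 0 H
  atom 14: C, bond orders sum to 3 (valence 4) → 1 H
  atom 15: C, bond orders sum to 3 (valence 4) → 1 H
  atom 16: O, bond orders sum to 2 (valence 2) → 0 H
Totals → C:10, H:7, N:1, O:5.
In Hill order: C10H7NO5.

C10H7NO5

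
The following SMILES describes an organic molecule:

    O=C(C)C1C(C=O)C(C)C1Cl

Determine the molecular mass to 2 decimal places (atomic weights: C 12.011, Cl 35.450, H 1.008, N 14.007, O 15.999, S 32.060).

174.62 g/mol

First, the molecular formula is C8H11ClO2 (counting implicit H from valence).
  C: 8 × 12.011 = 96.088
  Cl: 1 × 35.450 = 35.450
  H: 11 × 1.008 = 11.088
  O: 2 × 15.999 = 31.998
Sum: 8×12.011 + 1×35.450 + 11×1.008 + 2×15.999 = 174.624 → 174.62 g/mol.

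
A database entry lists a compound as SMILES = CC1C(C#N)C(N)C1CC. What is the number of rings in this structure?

In SMILES, each pair of matching ring-closure digits denotes one ring-closing bond; the number of such bonds equals the number of independent rings.
Ring-closure bonds here: 1.

1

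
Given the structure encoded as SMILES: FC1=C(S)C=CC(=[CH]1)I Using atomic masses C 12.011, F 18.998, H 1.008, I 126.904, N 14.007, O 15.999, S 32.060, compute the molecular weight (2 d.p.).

First, the molecular formula is C6H4FIS (counting implicit H from valence).
  C: 6 × 12.011 = 72.066
  F: 1 × 18.998 = 18.998
  H: 4 × 1.008 = 4.032
  I: 1 × 126.904 = 126.904
  S: 1 × 32.060 = 32.060
Sum: 6×12.011 + 1×18.998 + 4×1.008 + 1×126.904 + 1×32.060 = 254.060 → 254.06 g/mol.

254.06 g/mol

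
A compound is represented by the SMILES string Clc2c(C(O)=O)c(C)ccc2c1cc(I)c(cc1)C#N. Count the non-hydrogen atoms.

20

Every atom symbol written in the SMILES (organic subset) is one heavy atom; implicit H are not written.
Heavy atoms by element → C:15, Cl:1, I:1, N:1, O:2.
Total: 20.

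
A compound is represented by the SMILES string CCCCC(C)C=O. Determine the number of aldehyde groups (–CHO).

1

The aldehyde motif appears at heavy-atom position 7 in the SMILES.
Aldehyde count: 1.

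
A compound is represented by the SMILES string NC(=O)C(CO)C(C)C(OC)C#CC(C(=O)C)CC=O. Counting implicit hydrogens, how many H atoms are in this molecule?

Walk through each heavy atom and fill implicit hydrogens from standard valence (C 4, N 3, O 2, S 2, halogen 1):
  atom 1: N, bond orders sum to 1 (valence 3) → 2 H
  atom 2: C, bond orders sum to 4 (valence 4) → 0 H
  atom 3: O, bond orders sum to 2 (valence 2) → 0 H
  atom 4: C, bond orders sum to 3 (valence 4) → 1 H
  atom 5: C, bond orders sum to 2 (valence 4) → 2 H
  atom 6: O, bond orders sum to 1 (valence 2) → 1 H
  atom 7: C, bond orders sum to 3 (valence 4) → 1 H
  atom 8: C, bond orders sum to 1 (valence 4) → 3 H
  atom 9: C, bond orders sum to 3 (valence 4) → 1 H
  atom 10: O, bond orders sum to 2 (valence 2) → 0 H
  atom 11: C, bond orders sum to 1 (valence 4) → 3 H
  atom 12: C, bond orders sum to 4 (valence 4) → 0 H
  atom 13: C, bond orders sum to 4 (valence 4) → 0 H
  atom 14: C, bond orders sum to 3 (valence 4) → 1 H
  atom 15: C, bond orders sum to 4 (valence 4) → 0 H
  atom 16: O, bond orders sum to 2 (valence 2) → 0 H
  atom 17: C, bond orders sum to 1 (valence 4) → 3 H
  atom 18: C, bond orders sum to 2 (valence 4) → 2 H
  atom 19: C, bond orders sum to 3 (valence 4) → 1 H
  atom 20: O, bond orders sum to 2 (valence 2) → 0 H
Total hydrogens: 21.

21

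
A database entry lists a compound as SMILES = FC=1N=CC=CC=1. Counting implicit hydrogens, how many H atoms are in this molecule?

Walk through each heavy atom and fill implicit hydrogens from standard valence (C 4, N 3, O 2, S 2, halogen 1):
  atom 1: F (halogen, monovalent) → 0 H
  atom 2: C, bond orders sum to 4 (valence 4) → 0 H
  atom 3: N, bond orders sum to 3 (valence 3) → 0 H
  atom 4: C, bond orders sum to 3 (valence 4) → 1 H
  atom 5: C, bond orders sum to 3 (valence 4) → 1 H
  atom 6: C, bond orders sum to 3 (valence 4) → 1 H
  atom 7: C, bond orders sum to 3 (valence 4) → 1 H
Total hydrogens: 4.

4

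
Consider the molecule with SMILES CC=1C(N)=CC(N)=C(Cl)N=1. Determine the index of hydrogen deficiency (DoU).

4

Molecular formula: C6H8ClN3.
DoU = (2C + 2 + N − H − X) / 2, where X is the halogen count and O/S are ignored.
    = (2·6 + 2 + 3 − 8 − 1) / 2 = 8 / 2 = 4.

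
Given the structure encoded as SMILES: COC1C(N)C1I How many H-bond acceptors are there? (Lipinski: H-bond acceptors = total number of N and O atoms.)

N atoms: 1; O atoms: 1.
Lipinski HBA = 1 + 1 = 2.

2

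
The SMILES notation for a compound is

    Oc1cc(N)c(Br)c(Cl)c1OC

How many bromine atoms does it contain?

1

Scan the SMILES for Br atoms (remember two-letter symbols like Cl and Br are single atoms).
Bromine count: 1.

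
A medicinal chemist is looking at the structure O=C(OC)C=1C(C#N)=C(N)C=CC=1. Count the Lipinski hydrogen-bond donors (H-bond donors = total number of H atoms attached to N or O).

Donors: find every N or O and count the H atoms it carries.
  atom 1 (O): bond orders sum to 2 → 0 H
  atom 3 (O): bond orders sum to 2 → 0 H
  atom 8 (N): bond orders sum to 3 → 0 H
  atom 10 (N): bond orders sum to 1 → 2 H
Lipinski HBD = 2.

2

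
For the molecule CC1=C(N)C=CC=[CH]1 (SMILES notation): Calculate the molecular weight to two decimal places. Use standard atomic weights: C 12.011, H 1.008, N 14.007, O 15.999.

107.16 g/mol

First, the molecular formula is C7H9N (counting implicit H from valence).
  C: 7 × 12.011 = 84.077
  H: 9 × 1.008 = 9.072
  N: 1 × 14.007 = 14.007
Sum: 7×12.011 + 9×1.008 + 1×14.007 = 107.156 → 107.16 g/mol.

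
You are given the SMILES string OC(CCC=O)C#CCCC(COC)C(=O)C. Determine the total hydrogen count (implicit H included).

Walk through each heavy atom and fill implicit hydrogens from standard valence (C 4, N 3, O 2, S 2, halogen 1):
  atom 1: O, bond orders sum to 1 (valence 2) → 1 H
  atom 2: C, bond orders sum to 3 (valence 4) → 1 H
  atom 3: C, bond orders sum to 2 (valence 4) → 2 H
  atom 4: C, bond orders sum to 2 (valence 4) → 2 H
  atom 5: C, bond orders sum to 3 (valence 4) → 1 H
  atom 6: O, bond orders sum to 2 (valence 2) → 0 H
  atom 7: C, bond orders sum to 4 (valence 4) → 0 H
  atom 8: C, bond orders sum to 4 (valence 4) → 0 H
  atom 9: C, bond orders sum to 2 (valence 4) → 2 H
  atom 10: C, bond orders sum to 2 (valence 4) → 2 H
  atom 11: C, bond orders sum to 3 (valence 4) → 1 H
  atom 12: C, bond orders sum to 2 (valence 4) → 2 H
  atom 13: O, bond orders sum to 2 (valence 2) → 0 H
  atom 14: C, bond orders sum to 1 (valence 4) → 3 H
  atom 15: C, bond orders sum to 4 (valence 4) → 0 H
  atom 16: O, bond orders sum to 2 (valence 2) → 0 H
  atom 17: C, bond orders sum to 1 (valence 4) → 3 H
Total hydrogens: 20.

20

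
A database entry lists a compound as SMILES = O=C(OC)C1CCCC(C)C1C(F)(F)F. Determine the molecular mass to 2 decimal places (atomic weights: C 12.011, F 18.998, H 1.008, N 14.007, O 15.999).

First, the molecular formula is C10H15F3O2 (counting implicit H from valence).
  C: 10 × 12.011 = 120.110
  F: 3 × 18.998 = 56.994
  H: 15 × 1.008 = 15.120
  O: 2 × 15.999 = 31.998
Sum: 10×12.011 + 3×18.998 + 15×1.008 + 2×15.999 = 224.222 → 224.22 g/mol.

224.22 g/mol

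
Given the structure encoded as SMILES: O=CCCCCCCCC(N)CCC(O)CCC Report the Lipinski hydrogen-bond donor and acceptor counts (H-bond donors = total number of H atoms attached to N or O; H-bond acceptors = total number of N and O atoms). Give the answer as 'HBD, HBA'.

Donors: find every N or O and count the H atoms it carries.
  atom 1 (O): bond orders sum to 2 → 0 H
  atom 11 (N): bond orders sum to 1 → 2 H
  atom 15 (O): bond orders sum to 1 → 1 H
Lipinski HBD = 3.
Acceptors: N atoms = 1, O atoms = 2 → HBA = 3.

3, 3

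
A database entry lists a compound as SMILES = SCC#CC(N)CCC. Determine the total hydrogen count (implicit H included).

Walk through each heavy atom and fill implicit hydrogens from standard valence (C 4, N 3, O 2, S 2, halogen 1):
  atom 1: S, bond orders sum to 1 (valence 2) → 1 H
  atom 2: C, bond orders sum to 2 (valence 4) → 2 H
  atom 3: C, bond orders sum to 4 (valence 4) → 0 H
  atom 4: C, bond orders sum to 4 (valence 4) → 0 H
  atom 5: C, bond orders sum to 3 (valence 4) → 1 H
  atom 6: N, bond orders sum to 1 (valence 3) → 2 H
  atom 7: C, bond orders sum to 2 (valence 4) → 2 H
  atom 8: C, bond orders sum to 2 (valence 4) → 2 H
  atom 9: C, bond orders sum to 1 (valence 4) → 3 H
Total hydrogens: 13.

13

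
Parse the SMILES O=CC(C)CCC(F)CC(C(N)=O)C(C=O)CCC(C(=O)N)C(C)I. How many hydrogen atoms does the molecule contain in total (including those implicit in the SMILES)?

28

Walk through each heavy atom and fill implicit hydrogens from standard valence (C 4, N 3, O 2, S 2, halogen 1):
  atom 1: O, bond orders sum to 2 (valence 2) → 0 H
  atom 2: C, bond orders sum to 3 (valence 4) → 1 H
  atom 3: C, bond orders sum to 3 (valence 4) → 1 H
  atom 4: C, bond orders sum to 1 (valence 4) → 3 H
  atom 5: C, bond orders sum to 2 (valence 4) → 2 H
  atom 6: C, bond orders sum to 2 (valence 4) → 2 H
  atom 7: C, bond orders sum to 3 (valence 4) → 1 H
  atom 8: F (halogen, monovalent) → 0 H
  atom 9: C, bond orders sum to 2 (valence 4) → 2 H
  atom 10: C, bond orders sum to 3 (valence 4) → 1 H
  atom 11: C, bond orders sum to 4 (valence 4) → 0 H
  atom 12: N, bond orders sum to 1 (valence 3) → 2 H
  atom 13: O, bond orders sum to 2 (valence 2) → 0 H
  atom 14: C, bond orders sum to 3 (valence 4) → 1 H
  atom 15: C, bond orders sum to 3 (valence 4) → 1 H
  atom 16: O, bond orders sum to 2 (valence 2) → 0 H
  atom 17: C, bond orders sum to 2 (valence 4) → 2 H
  atom 18: C, bond orders sum to 2 (valence 4) → 2 H
  atom 19: C, bond orders sum to 3 (valence 4) → 1 H
  atom 20: C, bond orders sum to 4 (valence 4) → 0 H
  atom 21: O, bond orders sum to 2 (valence 2) → 0 H
  atom 22: N, bond orders sum to 1 (valence 3) → 2 H
  atom 23: C, bond orders sum to 3 (valence 4) → 1 H
  atom 24: C, bond orders sum to 1 (valence 4) → 3 H
  atom 25: I (halogen, monovalent) → 0 H
Total hydrogens: 28.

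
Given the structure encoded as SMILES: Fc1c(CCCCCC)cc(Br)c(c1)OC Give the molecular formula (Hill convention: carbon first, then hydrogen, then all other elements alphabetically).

C13H18BrFO

Walk through each heavy atom and fill implicit hydrogens from standard valence (C 4, N 3, O 2, S 2, halogen 1); for lowercase aromatic atoms, an aromatic c carries 1 H when it has two neighbours and 0 H with three, and aromatic n carries 0 H:
  atom 1: F (halogen, monovalent) → 0 H
  atom 2: aromatic c, 3 neighbours → 0 H
  atom 3: aromatic c, 3 neighbours → 0 H
  atom 4: C, bond orders sum to 2 (valence 4) → 2 H
  atom 5: C, bond orders sum to 2 (valence 4) → 2 H
  atom 6: C, bond orders sum to 2 (valence 4) → 2 H
  atom 7: C, bond orders sum to 2 (valence 4) → 2 H
  atom 8: C, bond orders sum to 2 (valence 4) → 2 H
  atom 9: C, bond orders sum to 1 (valence 4) → 3 H
  atom 10: aromatic c, 2 neighbours → 1 H
  atom 11: aromatic c, 3 neighbours → 0 H
  atom 12: Br (halogen, monovalent) → 0 H
  atom 13: aromatic c, 3 neighbours → 0 H
  atom 14: aromatic c, 2 neighbours → 1 H
  atom 15: O, bond orders sum to 2 (valence 2) → 0 H
  atom 16: C, bond orders sum to 1 (valence 4) → 3 H
Totals → C:13, H:18, Br:1, F:1, O:1.
In Hill order: C13H18BrFO.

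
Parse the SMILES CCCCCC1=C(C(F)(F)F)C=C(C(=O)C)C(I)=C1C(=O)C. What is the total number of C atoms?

16

Count every carbon token in the SMILES (each C, including those in ring-closure positions and inside branches).
Carbon count: 16.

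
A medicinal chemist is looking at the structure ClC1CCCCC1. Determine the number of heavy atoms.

Every atom symbol written in the SMILES (organic subset) is one heavy atom; implicit H are not written.
Heavy atoms by element → C:6, Cl:1.
Total: 7.

7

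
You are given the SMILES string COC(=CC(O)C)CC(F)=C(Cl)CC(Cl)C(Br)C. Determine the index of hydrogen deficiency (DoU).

Degree of unsaturation = (number of rings) + (number of π bonds).
Ring closures in the SMILES: 0.
π bonds: 2 double bonds (each 1 DoU) → 2 DoU from unsaturation.
Total DoU = 0 + 2 = 2.

2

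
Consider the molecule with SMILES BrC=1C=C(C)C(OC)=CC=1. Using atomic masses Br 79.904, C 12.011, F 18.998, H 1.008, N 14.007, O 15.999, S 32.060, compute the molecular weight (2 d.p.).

201.06 g/mol

First, the molecular formula is C8H9BrO (counting implicit H from valence).
  Br: 1 × 79.904 = 79.904
  C: 8 × 12.011 = 96.088
  H: 9 × 1.008 = 9.072
  O: 1 × 15.999 = 15.999
Sum: 1×79.904 + 8×12.011 + 9×1.008 + 1×15.999 = 201.063 → 201.06 g/mol.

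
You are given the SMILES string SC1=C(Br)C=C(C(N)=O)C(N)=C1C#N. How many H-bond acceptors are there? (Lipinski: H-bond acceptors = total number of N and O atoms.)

N atoms: 3; O atoms: 1.
Lipinski HBA = 3 + 1 = 4.

4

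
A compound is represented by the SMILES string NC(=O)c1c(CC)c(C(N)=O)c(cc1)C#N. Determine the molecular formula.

Walk through each heavy atom and fill implicit hydrogens from standard valence (C 4, N 3, O 2, S 2, halogen 1); for lowercase aromatic atoms, an aromatic c carries 1 H when it has two neighbours and 0 H with three, and aromatic n carries 0 H:
  atom 1: N, bond orders sum to 1 (valence 3) → 2 H
  atom 2: C, bond orders sum to 4 (valence 4) → 0 H
  atom 3: O, bond orders sum to 2 (valence 2) → 0 H
  atom 4: aromatic c, 3 neighbours → 0 H
  atom 5: aromatic c, 3 neighbours → 0 H
  atom 6: C, bond orders sum to 2 (valence 4) → 2 H
  atom 7: C, bond orders sum to 1 (valence 4) → 3 H
  atom 8: aromatic c, 3 neighbours → 0 H
  atom 9: C, bond orders sum to 4 (valence 4) → 0 H
  atom 10: N, bond orders sum to 1 (valence 3) → 2 H
  atom 11: O, bond orders sum to 2 (valence 2) → 0 H
  atom 12: aromatic c, 3 neighbours → 0 H
  atom 13: aromatic c, 2 neighbours → 1 H
  atom 14: aromatic c, 2 neighbours → 1 H
  atom 15: C, bond orders sum to 4 (valence 4) → 0 H
  atom 16: N, bond orders sum to 3 (valence 3) → 0 H
Totals → C:11, H:11, N:3, O:2.
In Hill order: C11H11N3O2.

C11H11N3O2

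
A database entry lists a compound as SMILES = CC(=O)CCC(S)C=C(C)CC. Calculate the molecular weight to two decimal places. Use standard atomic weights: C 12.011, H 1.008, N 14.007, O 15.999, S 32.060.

First, the molecular formula is C10H18OS (counting implicit H from valence).
  C: 10 × 12.011 = 120.110
  H: 18 × 1.008 = 18.144
  O: 1 × 15.999 = 15.999
  S: 1 × 32.060 = 32.060
Sum: 10×12.011 + 18×1.008 + 1×15.999 + 1×32.060 = 186.313 → 186.31 g/mol.

186.31 g/mol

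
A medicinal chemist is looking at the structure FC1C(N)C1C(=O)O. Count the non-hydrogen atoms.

Every atom symbol written in the SMILES (organic subset) is one heavy atom; implicit H are not written.
Heavy atoms by element → C:4, F:1, N:1, O:2.
Total: 8.

8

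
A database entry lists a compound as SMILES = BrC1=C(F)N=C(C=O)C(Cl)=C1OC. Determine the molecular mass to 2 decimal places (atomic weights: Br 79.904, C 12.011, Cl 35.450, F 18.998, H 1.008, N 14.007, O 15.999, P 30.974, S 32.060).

First, the molecular formula is C7H4BrClFNO2 (counting implicit H from valence).
  Br: 1 × 79.904 = 79.904
  C: 7 × 12.011 = 84.077
  Cl: 1 × 35.450 = 35.450
  F: 1 × 18.998 = 18.998
  H: 4 × 1.008 = 4.032
  N: 1 × 14.007 = 14.007
  O: 2 × 15.999 = 31.998
Sum: 1×79.904 + 7×12.011 + 1×35.450 + 1×18.998 + 4×1.008 + 1×14.007 + 2×15.999 = 268.466 → 268.47 g/mol.

268.47 g/mol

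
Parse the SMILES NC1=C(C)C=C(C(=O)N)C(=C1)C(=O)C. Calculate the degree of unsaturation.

6

Degree of unsaturation = (number of rings) + (number of π bonds).
Ring closures in the SMILES: 1.
π bonds: 5 double bonds (each 1 DoU) → 5 DoU from unsaturation.
Total DoU = 1 + 5 = 6.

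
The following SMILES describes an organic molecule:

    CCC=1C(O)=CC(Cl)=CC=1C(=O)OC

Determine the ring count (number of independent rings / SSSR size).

1

In SMILES, each pair of matching ring-closure digits denotes one ring-closing bond; the number of such bonds equals the number of independent rings.
Ring-closure bonds here: 1.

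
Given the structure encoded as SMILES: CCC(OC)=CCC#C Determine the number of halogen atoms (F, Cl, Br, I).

0

Scan the SMILES for the halogen motif — none present.
Groups that are present: 1 alkene, 1 alkyne, 1 ether.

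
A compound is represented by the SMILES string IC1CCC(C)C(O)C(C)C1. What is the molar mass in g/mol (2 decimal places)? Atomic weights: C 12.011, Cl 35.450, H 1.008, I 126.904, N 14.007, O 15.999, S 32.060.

First, the molecular formula is C9H17IO (counting implicit H from valence).
  C: 9 × 12.011 = 108.099
  H: 17 × 1.008 = 17.136
  I: 1 × 126.904 = 126.904
  O: 1 × 15.999 = 15.999
Sum: 9×12.011 + 17×1.008 + 1×126.904 + 1×15.999 = 268.138 → 268.14 g/mol.

268.14 g/mol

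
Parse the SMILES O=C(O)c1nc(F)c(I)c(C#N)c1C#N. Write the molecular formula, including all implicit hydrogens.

C8HFIN3O2

Walk through each heavy atom and fill implicit hydrogens from standard valence (C 4, N 3, O 2, S 2, halogen 1); for lowercase aromatic atoms, an aromatic c carries 1 H when it has two neighbours and 0 H with three, and aromatic n carries 0 H:
  atom 1: O, bond orders sum to 2 (valence 2) → 0 H
  atom 2: C, bond orders sum to 4 (valence 4) → 0 H
  atom 3: O, bond orders sum to 1 (valence 2) → 1 H
  atom 4: aromatic c, 3 neighbours → 0 H
  atom 5: aromatic n, 2 neighbours → 0 H
  atom 6: aromatic c, 3 neighbours → 0 H
  atom 7: F (halogen, monovalent) → 0 H
  atom 8: aromatic c, 3 neighbours → 0 H
  atom 9: I (halogen, monovalent) → 0 H
  atom 10: aromatic c, 3 neighbours → 0 H
  atom 11: C, bond orders sum to 4 (valence 4) → 0 H
  atom 12: N, bond orders sum to 3 (valence 3) → 0 H
  atom 13: aromatic c, 3 neighbours → 0 H
  atom 14: C, bond orders sum to 4 (valence 4) → 0 H
  atom 15: N, bond orders sum to 3 (valence 3) → 0 H
Totals → C:8, H:1, F:1, I:1, N:3, O:2.
In Hill order: C8HFIN3O2.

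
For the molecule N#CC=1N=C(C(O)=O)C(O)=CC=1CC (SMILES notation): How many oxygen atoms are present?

3

Scan the SMILES for O atoms (remember two-letter symbols like Cl and Br are single atoms).
Oxygen count: 3.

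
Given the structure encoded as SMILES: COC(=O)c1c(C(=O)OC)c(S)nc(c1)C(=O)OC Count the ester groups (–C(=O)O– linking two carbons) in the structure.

3

The ester motif appears at heavy-atom positions 3, 7, 16 in the SMILES.
Other groups present: 1 thiol.
Ester count: 3.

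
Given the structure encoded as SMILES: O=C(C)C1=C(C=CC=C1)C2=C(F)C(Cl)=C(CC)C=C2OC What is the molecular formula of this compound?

C17H16ClFO2

Walk through each heavy atom and fill implicit hydrogens from standard valence (C 4, N 3, O 2, S 2, halogen 1):
  atom 1: O, bond orders sum to 2 (valence 2) → 0 H
  atom 2: C, bond orders sum to 4 (valence 4) → 0 H
  atom 3: C, bond orders sum to 1 (valence 4) → 3 H
  atom 4: C, bond orders sum to 4 (valence 4) → 0 H
  atom 5: C, bond orders sum to 4 (valence 4) → 0 H
  atom 6: C, bond orders sum to 3 (valence 4) → 1 H
  atom 7: C, bond orders sum to 3 (valence 4) → 1 H
  atom 8: C, bond orders sum to 3 (valence 4) → 1 H
  atom 9: C, bond orders sum to 3 (valence 4) → 1 H
  atom 10: C, bond orders sum to 4 (valence 4) → 0 H
  atom 11: C, bond orders sum to 4 (valence 4) → 0 H
  atom 12: F (halogen, monovalent) → 0 H
  atom 13: C, bond orders sum to 4 (valence 4) → 0 H
  atom 14: Cl (halogen, monovalent) → 0 H
  atom 15: C, bond orders sum to 4 (valence 4) → 0 H
  atom 16: C, bond orders sum to 2 (valence 4) → 2 H
  atom 17: C, bond orders sum to 1 (valence 4) → 3 H
  atom 18: C, bond orders sum to 3 (valence 4) → 1 H
  atom 19: C, bond orders sum to 4 (valence 4) → 0 H
  atom 20: O, bond orders sum to 2 (valence 2) → 0 H
  atom 21: C, bond orders sum to 1 (valence 4) → 3 H
Totals → C:17, H:16, Cl:1, F:1, O:2.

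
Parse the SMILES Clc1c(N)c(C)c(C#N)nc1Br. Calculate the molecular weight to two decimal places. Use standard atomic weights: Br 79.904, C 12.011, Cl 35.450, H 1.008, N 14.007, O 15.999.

First, the molecular formula is C7H5BrClN3 (counting implicit H from valence).
  Br: 1 × 79.904 = 79.904
  C: 7 × 12.011 = 84.077
  Cl: 1 × 35.450 = 35.450
  H: 5 × 1.008 = 5.040
  N: 3 × 14.007 = 42.021
Sum: 1×79.904 + 7×12.011 + 1×35.450 + 5×1.008 + 3×14.007 = 246.492 → 246.49 g/mol.

246.49 g/mol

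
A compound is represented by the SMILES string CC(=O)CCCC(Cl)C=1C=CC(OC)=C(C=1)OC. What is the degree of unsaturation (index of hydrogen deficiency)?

Molecular formula: C14H19ClO3.
DoU = (2C + 2 + N − H − X) / 2, where X is the halogen count and O/S are ignored.
    = (2·14 + 2 + 0 − 19 − 1) / 2 = 10 / 2 = 5.

5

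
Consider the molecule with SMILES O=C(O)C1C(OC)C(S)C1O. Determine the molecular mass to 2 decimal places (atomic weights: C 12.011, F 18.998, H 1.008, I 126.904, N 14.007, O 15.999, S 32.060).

178.20 g/mol

First, the molecular formula is C6H10O4S (counting implicit H from valence).
  C: 6 × 12.011 = 72.066
  H: 10 × 1.008 = 10.080
  O: 4 × 15.999 = 63.996
  S: 1 × 32.060 = 32.060
Sum: 6×12.011 + 10×1.008 + 4×15.999 + 1×32.060 = 178.202 → 178.20 g/mol.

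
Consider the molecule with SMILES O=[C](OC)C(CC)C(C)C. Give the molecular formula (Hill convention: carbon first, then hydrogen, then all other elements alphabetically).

Walk through each heavy atom and fill implicit hydrogens from standard valence (C 4, N 3, O 2, S 2, halogen 1):
  atom 1: O, bond orders sum to 2 (valence 2) → 0 H
  atom 2: C with explicit H count 0
  atom 3: O, bond orders sum to 2 (valence 2) → 0 H
  atom 4: C, bond orders sum to 1 (valence 4) → 3 H
  atom 5: C, bond orders sum to 3 (valence 4) → 1 H
  atom 6: C, bond orders sum to 2 (valence 4) → 2 H
  atom 7: C, bond orders sum to 1 (valence 4) → 3 H
  atom 8: C, bond orders sum to 3 (valence 4) → 1 H
  atom 9: C, bond orders sum to 1 (valence 4) → 3 H
  atom 10: C, bond orders sum to 1 (valence 4) → 3 H
Totals → C:8, H:16, O:2.
In Hill order: C8H16O2.

C8H16O2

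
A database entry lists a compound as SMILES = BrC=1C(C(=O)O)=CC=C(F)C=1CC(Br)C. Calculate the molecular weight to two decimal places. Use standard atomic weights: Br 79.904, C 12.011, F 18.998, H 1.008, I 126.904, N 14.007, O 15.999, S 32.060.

339.99 g/mol

First, the molecular formula is C10H9Br2FO2 (counting implicit H from valence).
  Br: 2 × 79.904 = 159.808
  C: 10 × 12.011 = 120.110
  F: 1 × 18.998 = 18.998
  H: 9 × 1.008 = 9.072
  O: 2 × 15.999 = 31.998
Sum: 2×79.904 + 10×12.011 + 1×18.998 + 9×1.008 + 2×15.999 = 339.986 → 339.99 g/mol.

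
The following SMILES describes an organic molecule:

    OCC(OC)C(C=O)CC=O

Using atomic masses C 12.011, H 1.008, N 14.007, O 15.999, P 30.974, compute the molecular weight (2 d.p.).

160.17 g/mol

First, the molecular formula is C7H12O4 (counting implicit H from valence).
  C: 7 × 12.011 = 84.077
  H: 12 × 1.008 = 12.096
  O: 4 × 15.999 = 63.996
Sum: 7×12.011 + 12×1.008 + 4×15.999 = 160.169 → 160.17 g/mol.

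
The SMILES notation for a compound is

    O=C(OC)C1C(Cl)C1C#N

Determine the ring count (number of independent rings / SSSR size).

In SMILES, each pair of matching ring-closure digits denotes one ring-closing bond; the number of such bonds equals the number of independent rings.
Ring-closure bonds here: 1.

1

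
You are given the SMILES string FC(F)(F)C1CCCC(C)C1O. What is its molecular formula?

C8H13F3O

Walk through each heavy atom and fill implicit hydrogens from standard valence (C 4, N 3, O 2, S 2, halogen 1):
  atom 1: F (halogen, monovalent) → 0 H
  atom 2: C, bond orders sum to 4 (valence 4) → 0 H
  atom 3: F (halogen, monovalent) → 0 H
  atom 4: F (halogen, monovalent) → 0 H
  atom 5: C, bond orders sum to 3 (valence 4) → 1 H
  atom 6: C, bond orders sum to 2 (valence 4) → 2 H
  atom 7: C, bond orders sum to 2 (valence 4) → 2 H
  atom 8: C, bond orders sum to 2 (valence 4) → 2 H
  atom 9: C, bond orders sum to 3 (valence 4) → 1 H
  atom 10: C, bond orders sum to 1 (valence 4) → 3 H
  atom 11: C, bond orders sum to 3 (valence 4) → 1 H
  atom 12: O, bond orders sum to 1 (valence 2) → 1 H
Totals → C:8, H:13, F:3, O:1.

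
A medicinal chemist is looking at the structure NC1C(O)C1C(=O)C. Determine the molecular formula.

Walk through each heavy atom and fill implicit hydrogens from standard valence (C 4, N 3, O 2, S 2, halogen 1):
  atom 1: N, bond orders sum to 1 (valence 3) → 2 H
  atom 2: C, bond orders sum to 3 (valence 4) → 1 H
  atom 3: C, bond orders sum to 3 (valence 4) → 1 H
  atom 4: O, bond orders sum to 1 (valence 2) → 1 H
  atom 5: C, bond orders sum to 3 (valence 4) → 1 H
  atom 6: C, bond orders sum to 4 (valence 4) → 0 H
  atom 7: O, bond orders sum to 2 (valence 2) → 0 H
  atom 8: C, bond orders sum to 1 (valence 4) → 3 H
Totals → C:5, H:9, N:1, O:2.

C5H9NO2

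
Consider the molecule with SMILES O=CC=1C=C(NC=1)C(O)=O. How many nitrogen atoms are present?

1

Scan the SMILES for N atoms (remember two-letter symbols like Cl and Br are single atoms).
Nitrogen count: 1.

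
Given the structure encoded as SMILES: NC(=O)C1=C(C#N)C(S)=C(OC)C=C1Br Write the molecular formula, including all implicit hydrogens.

Walk through each heavy atom and fill implicit hydrogens from standard valence (C 4, N 3, O 2, S 2, halogen 1):
  atom 1: N, bond orders sum to 1 (valence 3) → 2 H
  atom 2: C, bond orders sum to 4 (valence 4) → 0 H
  atom 3: O, bond orders sum to 2 (valence 2) → 0 H
  atom 4: C, bond orders sum to 4 (valence 4) → 0 H
  atom 5: C, bond orders sum to 4 (valence 4) → 0 H
  atom 6: C, bond orders sum to 4 (valence 4) → 0 H
  atom 7: N, bond orders sum to 3 (valence 3) → 0 H
  atom 8: C, bond orders sum to 4 (valence 4) → 0 H
  atom 9: S, bond orders sum to 1 (valence 2) → 1 H
  atom 10: C, bond orders sum to 4 (valence 4) → 0 H
  atom 11: O, bond orders sum to 2 (valence 2) → 0 H
  atom 12: C, bond orders sum to 1 (valence 4) → 3 H
  atom 13: C, bond orders sum to 3 (valence 4) → 1 H
  atom 14: C, bond orders sum to 4 (valence 4) → 0 H
  atom 15: Br (halogen, monovalent) → 0 H
Totals → C:9, H:7, Br:1, N:2, O:2, S:1.

C9H7BrN2O2S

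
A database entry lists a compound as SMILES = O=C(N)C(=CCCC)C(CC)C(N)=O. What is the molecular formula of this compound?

Walk through each heavy atom and fill implicit hydrogens from standard valence (C 4, N 3, O 2, S 2, halogen 1):
  atom 1: O, bond orders sum to 2 (valence 2) → 0 H
  atom 2: C, bond orders sum to 4 (valence 4) → 0 H
  atom 3: N, bond orders sum to 1 (valence 3) → 2 H
  atom 4: C, bond orders sum to 4 (valence 4) → 0 H
  atom 5: C, bond orders sum to 3 (valence 4) → 1 H
  atom 6: C, bond orders sum to 2 (valence 4) → 2 H
  atom 7: C, bond orders sum to 2 (valence 4) → 2 H
  atom 8: C, bond orders sum to 1 (valence 4) → 3 H
  atom 9: C, bond orders sum to 3 (valence 4) → 1 H
  atom 10: C, bond orders sum to 2 (valence 4) → 2 H
  atom 11: C, bond orders sum to 1 (valence 4) → 3 H
  atom 12: C, bond orders sum to 4 (valence 4) → 0 H
  atom 13: N, bond orders sum to 1 (valence 3) → 2 H
  atom 14: O, bond orders sum to 2 (valence 2) → 0 H
Totals → C:10, H:18, N:2, O:2.

C10H18N2O2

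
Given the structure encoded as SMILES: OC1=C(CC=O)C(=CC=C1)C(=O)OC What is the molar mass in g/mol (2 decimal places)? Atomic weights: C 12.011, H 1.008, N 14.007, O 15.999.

194.19 g/mol

First, the molecular formula is C10H10O4 (counting implicit H from valence).
  C: 10 × 12.011 = 120.110
  H: 10 × 1.008 = 10.080
  O: 4 × 15.999 = 63.996
Sum: 10×12.011 + 10×1.008 + 4×15.999 = 194.186 → 194.19 g/mol.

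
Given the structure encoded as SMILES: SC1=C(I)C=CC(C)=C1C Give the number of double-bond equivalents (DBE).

Degree of unsaturation = (number of rings) + (number of π bonds).
Ring closures in the SMILES: 1.
π bonds: 3 double bonds (each 1 DoU) → 3 DoU from unsaturation.
Total DoU = 1 + 3 = 4.

4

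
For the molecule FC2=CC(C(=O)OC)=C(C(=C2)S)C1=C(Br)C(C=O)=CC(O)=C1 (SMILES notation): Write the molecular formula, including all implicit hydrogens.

C15H10BrFO4S

Walk through each heavy atom and fill implicit hydrogens from standard valence (C 4, N 3, O 2, S 2, halogen 1):
  atom 1: F (halogen, monovalent) → 0 H
  atom 2: C, bond orders sum to 4 (valence 4) → 0 H
  atom 3: C, bond orders sum to 3 (valence 4) → 1 H
  atom 4: C, bond orders sum to 4 (valence 4) → 0 H
  atom 5: C, bond orders sum to 4 (valence 4) → 0 H
  atom 6: O, bond orders sum to 2 (valence 2) → 0 H
  atom 7: O, bond orders sum to 2 (valence 2) → 0 H
  atom 8: C, bond orders sum to 1 (valence 4) → 3 H
  atom 9: C, bond orders sum to 4 (valence 4) → 0 H
  atom 10: C, bond orders sum to 4 (valence 4) → 0 H
  atom 11: C, bond orders sum to 3 (valence 4) → 1 H
  atom 12: S, bond orders sum to 1 (valence 2) → 1 H
  atom 13: C, bond orders sum to 4 (valence 4) → 0 H
  atom 14: C, bond orders sum to 4 (valence 4) → 0 H
  atom 15: Br (halogen, monovalent) → 0 H
  atom 16: C, bond orders sum to 4 (valence 4) → 0 H
  atom 17: C, bond orders sum to 3 (valence 4) → 1 H
  atom 18: O, bond orders sum to 2 (valence 2) → 0 H
  atom 19: C, bond orders sum to 3 (valence 4) → 1 H
  atom 20: C, bond orders sum to 4 (valence 4) → 0 H
  atom 21: O, bond orders sum to 1 (valence 2) → 1 H
  atom 22: C, bond orders sum to 3 (valence 4) → 1 H
Totals → C:15, H:10, Br:1, F:1, O:4, S:1.
In Hill order: C15H10BrFO4S.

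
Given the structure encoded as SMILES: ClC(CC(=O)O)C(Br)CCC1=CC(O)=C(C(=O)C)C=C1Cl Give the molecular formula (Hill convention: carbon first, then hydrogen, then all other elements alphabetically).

Walk through each heavy atom and fill implicit hydrogens from standard valence (C 4, N 3, O 2, S 2, halogen 1):
  atom 1: Cl (halogen, monovalent) → 0 H
  atom 2: C, bond orders sum to 3 (valence 4) → 1 H
  atom 3: C, bond orders sum to 2 (valence 4) → 2 H
  atom 4: C, bond orders sum to 4 (valence 4) → 0 H
  atom 5: O, bond orders sum to 2 (valence 2) → 0 H
  atom 6: O, bond orders sum to 1 (valence 2) → 1 H
  atom 7: C, bond orders sum to 3 (valence 4) → 1 H
  atom 8: Br (halogen, monovalent) → 0 H
  atom 9: C, bond orders sum to 2 (valence 4) → 2 H
  atom 10: C, bond orders sum to 2 (valence 4) → 2 H
  atom 11: C, bond orders sum to 4 (valence 4) → 0 H
  atom 12: C, bond orders sum to 3 (valence 4) → 1 H
  atom 13: C, bond orders sum to 4 (valence 4) → 0 H
  atom 14: O, bond orders sum to 1 (valence 2) → 1 H
  atom 15: C, bond orders sum to 4 (valence 4) → 0 H
  atom 16: C, bond orders sum to 4 (valence 4) → 0 H
  atom 17: O, bond orders sum to 2 (valence 2) → 0 H
  atom 18: C, bond orders sum to 1 (valence 4) → 3 H
  atom 19: C, bond orders sum to 3 (valence 4) → 1 H
  atom 20: C, bond orders sum to 4 (valence 4) → 0 H
  atom 21: Cl (halogen, monovalent) → 0 H
Totals → C:14, H:15, Br:1, Cl:2, O:4.

C14H15BrCl2O4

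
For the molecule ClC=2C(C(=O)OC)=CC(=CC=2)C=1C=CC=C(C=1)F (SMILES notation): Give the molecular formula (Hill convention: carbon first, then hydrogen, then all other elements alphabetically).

Walk through each heavy atom and fill implicit hydrogens from standard valence (C 4, N 3, O 2, S 2, halogen 1):
  atom 1: Cl (halogen, monovalent) → 0 H
  atom 2: C, bond orders sum to 4 (valence 4) → 0 H
  atom 3: C, bond orders sum to 4 (valence 4) → 0 H
  atom 4: C, bond orders sum to 4 (valence 4) → 0 H
  atom 5: O, bond orders sum to 2 (valence 2) → 0 H
  atom 6: O, bond orders sum to 2 (valence 2) → 0 H
  atom 7: C, bond orders sum to 1 (valence 4) → 3 H
  atom 8: C, bond orders sum to 3 (valence 4) → 1 H
  atom 9: C, bond orders sum to 4 (valence 4) → 0 H
  atom 10: C, bond orders sum to 3 (valence 4) → 1 H
  atom 11: C, bond orders sum to 3 (valence 4) → 1 H
  atom 12: C, bond orders sum to 4 (valence 4) → 0 H
  atom 13: C, bond orders sum to 3 (valence 4) → 1 H
  atom 14: C, bond orders sum to 3 (valence 4) → 1 H
  atom 15: C, bond orders sum to 3 (valence 4) → 1 H
  atom 16: C, bond orders sum to 4 (valence 4) → 0 H
  atom 17: C, bond orders sum to 3 (valence 4) → 1 H
  atom 18: F (halogen, monovalent) → 0 H
Totals → C:14, H:10, Cl:1, F:1, O:2.
In Hill order: C14H10ClFO2.

C14H10ClFO2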